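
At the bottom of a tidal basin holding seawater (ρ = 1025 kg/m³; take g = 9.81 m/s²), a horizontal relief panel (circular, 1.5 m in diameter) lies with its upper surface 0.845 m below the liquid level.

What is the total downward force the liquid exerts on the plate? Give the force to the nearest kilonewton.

F ≈ 15 kN

γ = ρg = 1025 × 9.81 / 1000 = 10.05525 kN/m³.
The plate is horizontal, so pressure is uniform at p = γ·h = 10.05525 × 0.845 = 8.49669 kN/m².
A = π(0.75)² = 1.76715 m².
F = p·A = 8.49669 × 1.76715 = 15.0149 kN.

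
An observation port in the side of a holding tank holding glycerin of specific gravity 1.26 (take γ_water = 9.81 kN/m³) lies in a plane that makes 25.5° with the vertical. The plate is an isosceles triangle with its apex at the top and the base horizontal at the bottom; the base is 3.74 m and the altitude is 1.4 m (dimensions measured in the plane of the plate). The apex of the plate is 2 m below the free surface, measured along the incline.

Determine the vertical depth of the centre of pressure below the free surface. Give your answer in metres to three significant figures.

h_p = 2.68 m

γ = 1.26 × 9.81 = 12.3606 kN/m³.
The plate makes 25.5° with the vertical, i.e. θ = 90° − 25.5° = 64.5° to the horizontal. Measuring y along the incline from the free-surface line, vertical depth h = y·sinθ with sinθ = 0.902585.
With the apex up, the centroid sits 2h/3 = 2 × 1.4/3 = 0.933333 m below the apex, so y_c = 2 + 0.933333 = 2.93333 m and h_c = 2.93333 × 0.902585 = 2.64758 m.
A = ½ × 3.74 × 1.4 = 2.618 m².
Resultant F = γ·h_c·A = 12.3606 × 2.64758 × 2.618 = 85.6758 kN.
I_c = b·h³/36 = 3.74 × 1.4³/36 = 0.285071 m⁴.
Centre of pressure: y_p = y_c + I_c/(y_c·A) = 2.93333 + 0.285071/(2.93333 × 2.618) = 2.93333 + 0.0371212 = 2.97045 m along the plane.
Vertically, h_p = y_p·sinθ = 2.97045 × 0.902585 = 2.68108 m.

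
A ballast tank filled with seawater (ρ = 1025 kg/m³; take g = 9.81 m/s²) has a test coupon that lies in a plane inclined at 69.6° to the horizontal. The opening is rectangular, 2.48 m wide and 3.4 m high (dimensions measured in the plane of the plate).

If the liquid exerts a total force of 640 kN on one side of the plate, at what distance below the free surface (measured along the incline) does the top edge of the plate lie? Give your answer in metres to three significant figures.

y_top ≈ 6.35 m

γ = ρg = 1025 × 9.81 / 1000 = 10.05525 kN/m³.
A = 2.48 × 3.4 = 8.432 m².
From F = γ·h_c·A, the centroid depth is h_c = 640/(10.05525 × 8.432) = 7.54843 m.
Let θ = 69.6° be the plate's angle to the horizontal; measure y along the incline from where the plane meets the free surface. Vertical depth h = y·sinθ with sinθ = 0.937282.
Along the incline, y_c = h_c/sinθ = 7.54843/0.937282 = 8.05353 m.
The centroid lies 3.4/2 = 1.7 m below the top edge, so the top edge sits at y_top = 8.05353 − 1.7 = 6.35353 m along the incline.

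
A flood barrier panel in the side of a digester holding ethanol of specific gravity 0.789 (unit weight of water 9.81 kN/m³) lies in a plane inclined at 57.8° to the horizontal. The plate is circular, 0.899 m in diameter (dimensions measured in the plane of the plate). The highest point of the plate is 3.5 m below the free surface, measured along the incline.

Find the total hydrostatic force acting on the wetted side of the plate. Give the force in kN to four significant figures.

F ≈ 16.42 kN

γ = 0.789 × 9.81 = 7.74009 kN/m³.
Let θ = 57.8° be the plate's angle to the horizontal; measure y along the incline from where the plane meets the free surface. Vertical depth h = y·sinθ with sinθ = 0.846193.
The centroid is at the centre, 0.4495 m below the top of the plate, so y_c = 3.5 + 0.4495 = 3.9495 m and h_c = 3.9495 × 0.846193 = 3.34204 m.
A = π(0.4495)² = 0.63476 m².
Resultant F = γ·h_c·A = 7.74009 × 3.34204 × 0.63476 = 16.4198 kN.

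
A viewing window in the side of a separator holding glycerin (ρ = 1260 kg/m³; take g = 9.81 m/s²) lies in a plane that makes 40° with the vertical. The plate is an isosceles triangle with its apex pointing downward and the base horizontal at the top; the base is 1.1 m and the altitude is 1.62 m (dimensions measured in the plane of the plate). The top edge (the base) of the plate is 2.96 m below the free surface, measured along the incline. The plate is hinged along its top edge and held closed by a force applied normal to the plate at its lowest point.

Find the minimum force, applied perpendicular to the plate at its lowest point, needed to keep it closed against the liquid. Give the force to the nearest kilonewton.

P ≈ 11 kN

γ = ρg = 1260 × 9.81 / 1000 = 12.3606 kN/m³.
The plate makes 40° with the vertical, i.e. θ = 90° − 40° = 50° to the horizontal. Measuring y along the incline from the free-surface line, vertical depth h = y·sinθ with sinθ = 0.766044.
With the apex down, the centroid sits h/3 = 1.62/3 = 0.54 m below the base (the top edge), so y_c = 2.96 + 0.54 = 3.5 m and h_c = 3.5 × 0.766044 = 2.68115 m.
A = ½ × 1.1 × 1.62 = 0.891 m².
Resultant F = γ·h_c·A = 12.3606 × 2.68115 × 0.891 = 29.5283 kN.
I_c = b·h³/36 = 1.1 × 1.62³/36 = 0.129908 m⁴.
Centre of pressure: y_p = y_c + I_c/(y_c·A) = 3.5 + 0.129908/(3.5 × 0.891) = 3.5 + 0.0416572 = 3.54166 m along the plane.
The resultant acts 0.54 + 0.0416572 = 0.581657 m (along the plate) below the hinge at the top edge, so the moment about the hinge is M = F × 0.581657 = 29.5283 × 0.581657 = 17.1753 kN·m.
A normal force at the bottom, 1.62 m from the hinge, must supply this moment: P = 17.1753/1.62 = 10.602 kN.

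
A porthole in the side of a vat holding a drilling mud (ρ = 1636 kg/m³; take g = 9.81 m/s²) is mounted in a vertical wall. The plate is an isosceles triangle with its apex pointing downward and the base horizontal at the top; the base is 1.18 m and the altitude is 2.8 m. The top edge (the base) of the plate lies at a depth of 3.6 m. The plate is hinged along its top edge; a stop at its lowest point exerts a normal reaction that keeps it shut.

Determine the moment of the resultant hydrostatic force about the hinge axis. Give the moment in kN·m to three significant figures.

M ≈ 124 kN·m

γ = ρg = 1636 × 9.81 / 1000 = 16.04916 kN/m³.
With the apex down, the centroid sits h/3 = 2.8/3 = 0.933333 m below the base (the top edge), so the centroid depth is h_c = 3.6 + 0.933333 = 4.53333 m.
A = ½ × 1.18 × 2.8 = 1.652 m².
Resultant F = γ·h_c·A = 16.04916 × 4.53333 × 1.652 = 120.193 kN.
I_c = b·h³/36 = 1.18 × 2.8³/36 = 0.719538 m⁴.
Centre of pressure: y_p = y_c + I_c/(y_c·A) = 4.53333 + 0.719538/(4.53333 × 1.652) = 4.53333 + 0.0960785 = 4.62941 m along the plane.
The resultant acts 0.933333 + 0.0960785 = 1.02941 m (along the plate) below the hinge at the top edge, so the moment about the hinge is M = F × 1.02941 = 120.193 × 1.02941 = 123.728 kN·m.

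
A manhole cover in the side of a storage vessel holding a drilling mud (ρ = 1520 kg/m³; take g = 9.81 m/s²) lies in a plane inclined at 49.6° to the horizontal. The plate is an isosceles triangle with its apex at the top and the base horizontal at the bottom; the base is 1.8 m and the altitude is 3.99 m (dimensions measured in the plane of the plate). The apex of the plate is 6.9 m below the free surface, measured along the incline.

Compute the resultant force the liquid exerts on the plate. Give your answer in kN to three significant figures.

F ≈ 390 kN

γ = ρg = 1520 × 9.81 / 1000 = 14.9112 kN/m³.
Let θ = 49.6° be the plate's angle to the horizontal; measure y along the incline from where the plane meets the free surface. Vertical depth h = y·sinθ with sinθ = 0.761538.
With the apex up, the centroid sits 2h/3 = 2 × 3.99/3 = 2.66 m below the apex, so y_c = 6.9 + 2.66 = 9.56 m and h_c = 9.56 × 0.761538 = 7.2803 m.
A = ½ × 1.8 × 3.99 = 3.591 m².
Resultant F = γ·h_c·A = 14.9112 × 7.2803 × 3.591 = 389.832 kN.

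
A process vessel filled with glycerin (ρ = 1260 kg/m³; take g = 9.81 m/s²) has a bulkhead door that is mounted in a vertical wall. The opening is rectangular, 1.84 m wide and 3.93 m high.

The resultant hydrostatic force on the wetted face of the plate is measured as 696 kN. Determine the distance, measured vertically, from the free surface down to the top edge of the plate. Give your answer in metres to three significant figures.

γ = ρg = 1260 × 9.81 / 1000 = 12.3606 kN/m³.
A = 1.84 × 3.93 = 7.2312 m².
From F = γ·h_c·A, the centroid depth is h_c = 696/(12.3606 × 7.2312) = 7.78681 m.
The centroid lies 3.93/2 = 1.965 m below the top edge, so the top edge sits at h_top = 7.78681 − 1.965 = 5.82181 m below the surface.

d_top ≈ 5.82 m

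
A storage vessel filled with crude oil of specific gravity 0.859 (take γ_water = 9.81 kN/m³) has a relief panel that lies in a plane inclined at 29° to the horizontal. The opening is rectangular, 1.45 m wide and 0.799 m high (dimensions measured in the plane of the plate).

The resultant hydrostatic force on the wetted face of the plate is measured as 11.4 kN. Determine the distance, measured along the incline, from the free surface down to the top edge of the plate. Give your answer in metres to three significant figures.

y_top ≈ 2.01 m

γ = 0.859 × 9.81 = 8.42679 kN/m³.
A = 1.45 × 0.799 = 1.15855 m².
From F = γ·h_c·A, the centroid depth is h_c = 11.4/(8.42679 × 1.15855) = 1.16769 m.
Let θ = 29° be the plate's angle to the horizontal; measure y along the incline from where the plane meets the free surface. Vertical depth h = y·sinθ with sinθ = 0.484810.
Along the incline, y_c = h_c/sinθ = 1.16769/0.484810 = 2.40855 m.
The centroid lies 0.799/2 = 0.3995 m below the top edge, so the top edge sits at y_top = 2.40855 − 0.3995 = 2.00905 m along the incline.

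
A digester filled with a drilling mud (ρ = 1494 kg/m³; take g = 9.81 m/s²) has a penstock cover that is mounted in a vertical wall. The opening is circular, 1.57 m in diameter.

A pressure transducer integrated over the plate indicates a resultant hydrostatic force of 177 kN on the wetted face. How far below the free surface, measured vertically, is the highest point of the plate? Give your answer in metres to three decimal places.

γ = ρg = 1494 × 9.81 / 1000 = 14.65614 kN/m³.
A = π(0.785)² = 1.93593 m².
From F = γ·h_c·A, the centroid depth is h_c = 177/(14.65614 × 1.93593) = 6.23827 m.
The centroid is at the centre, 0.785 m below the top of the plate, so the highest point sits at h_top = 6.23827 − 0.785 = 5.45327 m below the surface.

d_top ≈ 5.453 m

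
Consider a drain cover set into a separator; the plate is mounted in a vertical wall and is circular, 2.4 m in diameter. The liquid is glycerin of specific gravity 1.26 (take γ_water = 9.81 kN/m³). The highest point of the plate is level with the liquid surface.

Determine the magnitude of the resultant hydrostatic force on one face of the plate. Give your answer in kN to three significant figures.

γ = 1.26 × 9.81 = 12.3606 kN/m³.
The centroid is at the centre, 1.2 m below the top of the plate, so the centroid depth is h_c = 1.2 m.
A = π(1.2)² = 4.52389 m².
Resultant F = γ·h_c·A = 12.3606 × 1.2 × 4.52389 = 67.1016 kN.

F ≈ 67.1 kN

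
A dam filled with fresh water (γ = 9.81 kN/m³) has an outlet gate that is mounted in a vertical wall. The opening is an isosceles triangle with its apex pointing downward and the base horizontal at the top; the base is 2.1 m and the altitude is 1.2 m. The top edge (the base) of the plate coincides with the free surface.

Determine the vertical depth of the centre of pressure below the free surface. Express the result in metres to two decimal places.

h_p = 0.60 m

γ = 9.81 kN/m³.
With the apex down, the centroid sits h/3 = 1.2/3 = 0.4 m below the base (the top edge), so the centroid depth is h_c = 0.4 m.
A = ½ × 2.1 × 1.2 = 1.26 m².
Resultant F = γ·h_c·A = 9.81 × 0.4 × 1.26 = 4.94424 kN.
I_c = b·h³/36 = 2.1 × 1.2³/36 = 0.1008 m⁴.
Centre of pressure: y_p = y_c + I_c/(y_c·A) = 0.4 + 0.1008/(0.4 × 1.26) = 0.4 + 0.2 = 0.6 m along the plane.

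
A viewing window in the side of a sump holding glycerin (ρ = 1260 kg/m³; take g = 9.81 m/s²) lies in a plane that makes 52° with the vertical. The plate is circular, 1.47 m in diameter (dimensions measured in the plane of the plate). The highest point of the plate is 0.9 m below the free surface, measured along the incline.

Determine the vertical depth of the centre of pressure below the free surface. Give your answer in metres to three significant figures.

h_p = 1.06 m

γ = ρg = 1260 × 9.81 / 1000 = 12.3606 kN/m³.
The plate makes 52° with the vertical, i.e. θ = 90° − 52° = 38° to the horizontal. Measuring y along the incline from the free-surface line, vertical depth h = y·sinθ with sinθ = 0.615661.
The centroid is at the centre, 0.735 m below the top of the plate, so y_c = 0.9 + 0.735 = 1.635 m and h_c = 1.635 × 0.615661 = 1.00661 m.
A = π(0.735)² = 1.69717 m².
Resultant F = γ·h_c·A = 12.3606 × 1.00661 × 1.69717 = 21.1167 kN.
I_c = πr⁴/4 = π × 0.735⁴/4 = 0.229213 m⁴.
Centre of pressure: y_p = y_c + I_c/(y_c·A) = 1.635 + 0.229213/(1.635 × 1.69717) = 1.635 + 0.0826031 = 1.7176 m along the plane.
Vertically, h_p = y_p·sinθ = 1.7176 × 0.615661 = 1.05746 m.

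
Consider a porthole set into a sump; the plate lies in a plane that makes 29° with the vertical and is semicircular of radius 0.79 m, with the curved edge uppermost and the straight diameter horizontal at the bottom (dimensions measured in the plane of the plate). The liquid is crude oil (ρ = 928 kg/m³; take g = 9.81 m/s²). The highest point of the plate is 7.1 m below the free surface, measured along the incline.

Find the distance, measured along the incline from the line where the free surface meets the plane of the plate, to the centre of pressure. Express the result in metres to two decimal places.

γ = ρg = 928 × 9.81 / 1000 = 9.10368 kN/m³.
The plate makes 29° with the vertical, i.e. θ = 90° − 29° = 61° to the horizontal. Measuring y along the incline from the free-surface line, vertical depth h = y·sinθ with sinθ = 0.874620.
The centroid lies 4r/(3π) = 0.335286 m above the diameter, so r − 4r/(3π) = 0.79 − 0.335286 = 0.454714 m below the topmost point, so y_c = 7.1 + 0.454714 = 7.55471 m and h_c = 7.55471 × 0.874620 = 6.6075 m.
A = πr²/2 = π × 0.79²/2 = 0.980334 m².
Resultant F = γ·h_c·A = 9.10368 × 6.6075 × 0.980334 = 58.9696 kN.
I_c = (π/8 − 8/(9π))·r⁴ = 0.109757 × 0.79⁴ = 0.0427504 m⁴.
Centre of pressure: y_p = y_c + I_c/(y_c·A) = 7.55471 + 0.0427504/(7.55471 × 0.980334) = 7.55471 + 0.00577229 = 7.56048 m along the plane.

y_p = 7.56 m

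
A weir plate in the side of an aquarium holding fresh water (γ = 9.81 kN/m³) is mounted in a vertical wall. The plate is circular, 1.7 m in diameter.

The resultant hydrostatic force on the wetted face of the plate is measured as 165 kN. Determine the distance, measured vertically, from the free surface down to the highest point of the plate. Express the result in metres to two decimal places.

d_top ≈ 6.56 m

γ = 9.81 kN/m³.
A = π(0.85)² = 2.2698 m².
From F = γ·h_c·A, the centroid depth is h_c = 165/(9.81 × 2.2698) = 7.41016 m.
The centroid is at the centre, 0.85 m below the top of the plate, so the highest point sits at h_top = 7.41016 − 0.85 = 6.56016 m below the surface.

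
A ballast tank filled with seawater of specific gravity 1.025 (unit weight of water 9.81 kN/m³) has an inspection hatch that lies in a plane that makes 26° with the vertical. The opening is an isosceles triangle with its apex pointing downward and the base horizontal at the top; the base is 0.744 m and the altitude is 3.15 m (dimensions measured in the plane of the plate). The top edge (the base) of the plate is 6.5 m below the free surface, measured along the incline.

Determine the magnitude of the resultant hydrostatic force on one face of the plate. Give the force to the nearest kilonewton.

γ = 1.025 × 9.81 = 10.05525 kN/m³.
The plate makes 26° with the vertical, i.e. θ = 90° − 26° = 64° to the horizontal. Measuring y along the incline from the free-surface line, vertical depth h = y·sinθ with sinθ = 0.898794.
With the apex down, the centroid sits h/3 = 3.15/3 = 1.05 m below the base (the top edge), so y_c = 6.5 + 1.05 = 7.55 m and h_c = 7.55 × 0.898794 = 6.78589 m.
A = ½ × 0.744 × 3.15 = 1.1718 m².
Resultant F = γ·h_c·A = 10.05525 × 6.78589 × 1.1718 = 79.9564 kN.

F ≈ 80 kN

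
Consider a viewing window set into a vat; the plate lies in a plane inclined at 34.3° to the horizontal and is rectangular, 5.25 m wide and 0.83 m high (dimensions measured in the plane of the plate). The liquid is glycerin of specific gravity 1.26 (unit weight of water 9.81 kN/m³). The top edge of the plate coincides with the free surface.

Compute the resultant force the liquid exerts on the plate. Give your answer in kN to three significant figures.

F ≈ 12.6 kN

γ = 1.26 × 9.81 = 12.3606 kN/m³.
Let θ = 34.3° be the plate's angle to the horizontal; measure y along the incline from where the plane meets the free surface. Vertical depth h = y·sinθ with sinθ = 0.563526.
The centroid lies 0.83/2 = 0.415 m below the top edge, so y_c = 0.415 m and h_c = 0.415 × 0.563526 = 0.233863 m.
A = 5.25 × 0.83 = 4.3575 m².
Resultant F = γ·h_c·A = 12.3606 × 0.233863 × 4.3575 = 12.5962 kN.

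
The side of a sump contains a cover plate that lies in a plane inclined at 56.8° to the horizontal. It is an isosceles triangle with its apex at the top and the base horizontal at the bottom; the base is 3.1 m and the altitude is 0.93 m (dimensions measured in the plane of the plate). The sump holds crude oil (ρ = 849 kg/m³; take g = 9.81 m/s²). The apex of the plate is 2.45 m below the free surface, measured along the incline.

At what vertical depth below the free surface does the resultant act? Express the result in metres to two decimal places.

γ = ρg = 849 × 9.81 / 1000 = 8.32869 kN/m³.
Let θ = 56.8° be the plate's angle to the horizontal; measure y along the incline from where the plane meets the free surface. Vertical depth h = y·sinθ with sinθ = 0.836764.
With the apex up, the centroid sits 2h/3 = 2 × 0.93/3 = 0.62 m below the apex, so y_c = 2.45 + 0.62 = 3.07 m and h_c = 3.07 × 0.836764 = 2.56887 m.
A = ½ × 3.1 × 0.93 = 1.4415 m².
Resultant F = γ·h_c·A = 8.32869 × 2.56887 × 1.4415 = 30.8414 kN.
I_c = b·h³/36 = 3.1 × 0.93³/36 = 0.0692641 m⁴.
Centre of pressure: y_p = y_c + I_c/(y_c·A) = 3.07 + 0.0692641/(3.07 × 1.4415) = 3.07 + 0.0156515 = 3.08565 m along the plane.
Vertically, h_p = y_p·sinθ = 3.08565 × 0.836764 = 2.58196 m.

h_p = 2.58 m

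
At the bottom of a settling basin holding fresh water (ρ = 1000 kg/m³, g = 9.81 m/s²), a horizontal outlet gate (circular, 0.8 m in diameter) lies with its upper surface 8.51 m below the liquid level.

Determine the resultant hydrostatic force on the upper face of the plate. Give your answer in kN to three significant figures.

F ≈ 42.0 kN

γ = ρg = 1000 × 9.81 = 9810 N/m³ = 9.81 kN/m³.
The plate is horizontal, so pressure is uniform at p = γ·h = 9.81 × 8.51 = 83.4831 kN/m².
A = π(0.4)² = 0.502655 m².
F = p·A = 83.4831 × 0.502655 = 41.9632 kN.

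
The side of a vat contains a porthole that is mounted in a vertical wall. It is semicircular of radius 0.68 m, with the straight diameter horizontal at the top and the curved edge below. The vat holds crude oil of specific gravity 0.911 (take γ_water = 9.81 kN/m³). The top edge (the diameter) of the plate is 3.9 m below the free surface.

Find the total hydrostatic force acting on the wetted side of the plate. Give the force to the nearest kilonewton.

γ = 0.911 × 9.81 = 8.93691 kN/m³.
The centroid of a semicircle lies 4r/(3π) = 0.288601 m from the diameter, here below the top edge, so the centroid depth is h_c = 3.9 + 0.288601 = 4.1886 m.
A = πr²/2 = π × 0.68²/2 = 0.726336 m².
Resultant F = γ·h_c·A = 8.93691 × 4.1886 × 0.726336 = 27.189 kN.

F ≈ 27 kN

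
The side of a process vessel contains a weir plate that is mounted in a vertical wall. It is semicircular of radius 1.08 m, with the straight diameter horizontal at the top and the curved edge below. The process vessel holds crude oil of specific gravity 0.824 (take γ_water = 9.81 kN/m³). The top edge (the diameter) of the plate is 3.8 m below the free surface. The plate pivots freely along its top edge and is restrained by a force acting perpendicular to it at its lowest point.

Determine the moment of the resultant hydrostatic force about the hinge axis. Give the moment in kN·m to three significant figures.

γ = 0.824 × 9.81 = 8.08344 kN/m³.
The centroid of a semicircle lies 4r/(3π) = 0.458366 m from the diameter, here below the top edge, so the centroid depth is h_c = 3.8 + 0.458366 = 4.25837 m.
A = πr²/2 = π × 1.08²/2 = 1.83218 m².
Resultant F = γ·h_c·A = 8.08344 × 4.25837 × 1.83218 = 63.0678 kN.
I_c = (π/8 − 8/(9π))·r⁴ = 0.109757 × 1.08⁴ = 0.149323 m⁴.
Centre of pressure: y_p = y_c + I_c/(y_c·A) = 4.25837 + 0.149323/(4.25837 × 1.83218) = 4.25837 + 0.0191388 = 4.27751 m along the plane.
The resultant acts 0.458366 + 0.0191388 = 0.477505 m (along the plate) below the hinge at the top edge, so the moment about the hinge is M = F × 0.477505 = 63.0678 × 0.477505 = 30.1152 kN·m.

M ≈ 30.1 kN·m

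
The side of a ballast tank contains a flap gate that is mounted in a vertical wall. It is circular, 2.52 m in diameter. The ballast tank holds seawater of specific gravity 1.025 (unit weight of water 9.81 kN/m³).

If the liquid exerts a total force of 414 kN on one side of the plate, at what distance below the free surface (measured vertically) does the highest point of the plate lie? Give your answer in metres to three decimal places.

γ = 1.025 × 9.81 = 10.05525 kN/m³.
A = π(1.26)² = 4.98759 m².
From F = γ·h_c·A, the centroid depth is h_c = 414/(10.05525 × 4.98759) = 8.25499 m.
The centroid is at the centre, 1.26 m below the top of the plate, so the highest point sits at h_top = 8.25499 − 1.26 = 6.99499 m below the surface.

d_top ≈ 6.995 m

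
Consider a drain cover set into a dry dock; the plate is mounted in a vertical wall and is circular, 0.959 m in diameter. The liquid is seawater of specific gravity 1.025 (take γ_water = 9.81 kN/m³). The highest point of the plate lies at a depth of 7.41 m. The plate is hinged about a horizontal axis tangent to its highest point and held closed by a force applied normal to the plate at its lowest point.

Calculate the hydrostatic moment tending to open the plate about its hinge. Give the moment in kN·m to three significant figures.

γ = 1.025 × 9.81 = 10.05525 kN/m³.
The centroid is at the centre, 0.4795 m below the top of the plate, so the centroid depth is h_c = 7.41 + 0.4795 = 7.8895 m.
A = π(0.4795)² = 0.722316 m².
Resultant F = γ·h_c·A = 10.05525 × 7.8895 × 0.722316 = 57.302 kN.
I_c = πr⁴/4 = π × 0.4795⁴/4 = 0.0415188 m⁴.
Centre of pressure: y_p = y_c + I_c/(y_c·A) = 7.8895 + 0.0415188/(7.8895 × 0.722316) = 7.8895 + 0.00728565 = 7.89679 m along the plane.
The resultant acts 0.4795 + 0.00728565 = 0.486786 m (along the plate) below the hinge at the top edge, so the moment about the hinge is M = F × 0.486786 = 57.302 × 0.486786 = 27.8938 kN·m.

M ≈ 27.9 kN·m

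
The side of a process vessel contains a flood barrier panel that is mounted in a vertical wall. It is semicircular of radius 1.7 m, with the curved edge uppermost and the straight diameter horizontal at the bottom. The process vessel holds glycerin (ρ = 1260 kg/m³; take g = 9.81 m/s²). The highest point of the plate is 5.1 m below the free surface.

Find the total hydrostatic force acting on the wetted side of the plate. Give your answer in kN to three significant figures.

γ = ρg = 1260 × 9.81 / 1000 = 12.3606 kN/m³.
The centroid lies 4r/(3π) = 0.721502 m above the diameter, so r − 4r/(3π) = 1.7 − 0.721502 = 0.978498 m below the topmost point, so the centroid depth is h_c = 5.1 + 0.978498 = 6.0785 m.
A = πr²/2 = π × 1.7²/2 = 4.5396 m².
Resultant F = γ·h_c·A = 12.3606 × 6.0785 × 4.5396 = 341.078 kN.

F ≈ 341 kN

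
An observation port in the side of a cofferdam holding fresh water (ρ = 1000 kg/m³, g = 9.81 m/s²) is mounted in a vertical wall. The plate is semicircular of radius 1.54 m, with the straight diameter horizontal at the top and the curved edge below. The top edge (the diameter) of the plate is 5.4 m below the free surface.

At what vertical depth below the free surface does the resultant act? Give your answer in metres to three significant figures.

γ = ρg = 1000 × 9.81 = 9810 N/m³ = 9.81 kN/m³.
The centroid of a semicircle lies 4r/(3π) = 0.653596 m from the diameter, here below the top edge, so the centroid depth is h_c = 5.4 + 0.653596 = 6.0536 m.
A = πr²/2 = π × 1.54²/2 = 3.7253 m².
Resultant F = γ·h_c·A = 9.81 × 6.0536 × 3.7253 = 221.23 kN.
I_c = (π/8 − 8/(9π))·r⁴ = 0.109757 × 1.54⁴ = 0.617327 m⁴.
Centre of pressure: y_p = y_c + I_c/(y_c·A) = 6.0536 + 0.617327/(6.0536 × 3.7253) = 6.0536 + 0.0273741 = 6.08097 m along the plane.

h_p = 6.08 m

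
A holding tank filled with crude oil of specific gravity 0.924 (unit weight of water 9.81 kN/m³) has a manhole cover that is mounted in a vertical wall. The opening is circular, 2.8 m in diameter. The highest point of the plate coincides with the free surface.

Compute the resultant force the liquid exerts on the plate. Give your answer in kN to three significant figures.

F ≈ 78.1 kN

γ = 0.924 × 9.81 = 9.06444 kN/m³.
The centroid is at the centre, 1.4 m below the top of the plate, so the centroid depth is h_c = 1.4 m.
A = π(1.4)² = 6.15752 m².
Resultant F = γ·h_c·A = 9.06444 × 1.4 × 6.15752 = 78.1403 kN.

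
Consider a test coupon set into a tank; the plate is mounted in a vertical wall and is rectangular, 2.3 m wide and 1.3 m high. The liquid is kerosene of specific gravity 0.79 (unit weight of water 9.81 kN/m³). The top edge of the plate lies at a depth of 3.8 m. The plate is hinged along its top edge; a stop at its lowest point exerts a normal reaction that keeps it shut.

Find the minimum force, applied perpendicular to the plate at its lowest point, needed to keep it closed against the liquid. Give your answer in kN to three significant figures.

γ = 0.79 × 9.81 = 7.7499 kN/m³.
The centroid lies 1.3/2 = 0.65 m below the top edge, so the centroid depth is h_c = 3.8 + 0.65 = 4.45 m.
A = 2.3 × 1.3 = 2.99 m².
Resultant F = γ·h_c·A = 7.7499 × 4.45 × 2.99 = 103.116 kN.
I_c = b·h³/12 = 2.3 × 1.3³/12 = 0.421092 m⁴.
Centre of pressure: y_p = y_c + I_c/(y_c·A) = 4.45 + 0.421092/(4.45 × 2.99) = 4.45 + 0.031648 = 4.48165 m along the plane.
The resultant acts 0.65 + 0.031648 = 0.681648 m (along the plate) below the hinge at the top edge, so the moment about the hinge is M = F × 0.681648 = 103.116 × 0.681648 = 70.2888 kN·m.
A normal force at the bottom, 1.3 m from the hinge, must supply this moment: P = 70.2888/1.3 = 54.0683 kN.

P ≈ 54.1 kN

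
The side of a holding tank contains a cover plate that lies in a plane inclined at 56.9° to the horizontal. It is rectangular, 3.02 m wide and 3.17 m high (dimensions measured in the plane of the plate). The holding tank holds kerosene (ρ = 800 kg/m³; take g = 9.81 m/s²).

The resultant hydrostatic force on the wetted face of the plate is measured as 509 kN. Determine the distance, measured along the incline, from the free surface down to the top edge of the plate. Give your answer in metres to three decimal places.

y_top ≈ 6.502 m

γ = ρg = 800 × 9.81 / 1000 = 7.848 kN/m³.
A = 3.02 × 3.17 = 9.5734 m².
From F = γ·h_c·A, the centroid depth is h_c = 509/(7.848 × 9.5734) = 6.77474 m.
Let θ = 56.9° be the plate's angle to the horizontal; measure y along the incline from where the plane meets the free surface. Vertical depth h = y·sinθ with sinθ = 0.837719.
Along the incline, y_c = h_c/sinθ = 6.77474/0.837719 = 8.08713 m.
The centroid lies 3.17/2 = 1.585 m below the top edge, so the top edge sits at y_top = 8.08713 − 1.585 = 6.50213 m along the incline.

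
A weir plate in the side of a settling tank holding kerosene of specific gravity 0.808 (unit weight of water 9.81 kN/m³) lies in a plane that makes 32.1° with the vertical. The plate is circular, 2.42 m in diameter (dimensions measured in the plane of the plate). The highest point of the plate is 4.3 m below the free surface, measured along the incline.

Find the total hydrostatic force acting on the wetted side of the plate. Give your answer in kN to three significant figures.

F ≈ 170 kN

γ = 0.808 × 9.81 = 7.92648 kN/m³.
The plate makes 32.1° with the vertical, i.e. θ = 90° − 32.1° = 57.9° to the horizontal. Measuring y along the incline from the free-surface line, vertical depth h = y·sinθ with sinθ = 0.847122.
The centroid is at the centre, 1.21 m below the top of the plate, so y_c = 4.3 + 1.21 = 5.51 m and h_c = 5.51 × 0.847122 = 4.66764 m.
A = π(1.21)² = 4.59961 m².
Resultant F = γ·h_c·A = 7.92648 × 4.66764 × 4.59961 = 170.176 kN.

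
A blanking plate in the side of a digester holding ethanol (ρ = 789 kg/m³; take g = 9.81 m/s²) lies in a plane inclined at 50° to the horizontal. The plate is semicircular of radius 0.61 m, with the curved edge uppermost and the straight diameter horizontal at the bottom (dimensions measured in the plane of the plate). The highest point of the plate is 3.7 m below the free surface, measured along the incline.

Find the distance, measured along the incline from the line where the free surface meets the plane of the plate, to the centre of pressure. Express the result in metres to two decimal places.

γ = ρg = 789 × 9.81 / 1000 = 7.74009 kN/m³.
Let θ = 50° be the plate's angle to the horizontal; measure y along the incline from where the plane meets the free surface. Vertical depth h = y·sinθ with sinθ = 0.766044.
The centroid lies 4r/(3π) = 0.258892 m above the diameter, so r − 4r/(3π) = 0.61 − 0.258892 = 0.351108 m below the topmost point, so y_c = 3.7 + 0.351108 = 4.05111 m and h_c = 4.05111 × 0.766044 = 3.10333 m.
A = πr²/2 = π × 0.61²/2 = 0.584493 m².
Resultant F = γ·h_c·A = 7.74009 × 3.10333 × 0.584493 = 14.0396 kN.
I_c = (π/8 − 8/(9π))·r⁴ = 0.109757 × 0.61⁴ = 0.0151968 m⁴.
Centre of pressure: y_p = y_c + I_c/(y_c·A) = 4.05111 + 0.0151968/(4.05111 × 0.584493) = 4.05111 + 0.00641799 = 4.05753 m along the plane.

y_p = 4.06 m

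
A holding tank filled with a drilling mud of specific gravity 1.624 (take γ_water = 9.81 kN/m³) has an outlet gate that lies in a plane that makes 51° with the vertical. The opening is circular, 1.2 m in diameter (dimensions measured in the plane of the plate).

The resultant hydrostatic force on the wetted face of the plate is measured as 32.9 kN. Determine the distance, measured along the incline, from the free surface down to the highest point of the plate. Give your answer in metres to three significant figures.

γ = 1.624 × 9.81 = 15.93144 kN/m³.
A = π(0.6)² = 1.13097 m².
From F = γ·h_c·A, the centroid depth is h_c = 32.9/(15.93144 × 1.13097) = 1.82595 m.
The plate makes 51° with the vertical, i.e. θ = 90° − 51° = 39° to the horizontal. Measuring y along the incline from the free-surface line, vertical depth h = y·sinθ with sinθ = 0.629320.
Along the incline, y_c = h_c/sinθ = 1.82595/0.629320 = 2.90147 m.
The centroid is at the centre, 0.6 m below the top of the plate, so the highest point sits at y_top = 2.90147 − 0.6 = 2.30147 m along the incline.

y_top ≈ 2.30 m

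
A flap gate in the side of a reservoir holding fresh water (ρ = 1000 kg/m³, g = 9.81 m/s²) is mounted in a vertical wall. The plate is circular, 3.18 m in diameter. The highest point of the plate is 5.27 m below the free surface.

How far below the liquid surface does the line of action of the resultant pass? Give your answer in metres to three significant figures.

h_p = 6.95 m

γ = ρg = 1000 × 9.81 = 9810 N/m³ = 9.81 kN/m³.
The centroid is at the centre, 1.59 m below the top of the plate, so the centroid depth is h_c = 5.27 + 1.59 = 6.86 m.
A = π(1.59)² = 7.94226 m².
Resultant F = γ·h_c·A = 9.81 × 6.86 × 7.94226 = 534.487 kN.
I_c = πr⁴/4 = π × 1.59⁴/4 = 5.01971 m⁴.
Centre of pressure: y_p = y_c + I_c/(y_c·A) = 6.86 + 5.01971/(6.86 × 7.94226) = 6.86 + 0.092132 = 6.95213 m along the plane.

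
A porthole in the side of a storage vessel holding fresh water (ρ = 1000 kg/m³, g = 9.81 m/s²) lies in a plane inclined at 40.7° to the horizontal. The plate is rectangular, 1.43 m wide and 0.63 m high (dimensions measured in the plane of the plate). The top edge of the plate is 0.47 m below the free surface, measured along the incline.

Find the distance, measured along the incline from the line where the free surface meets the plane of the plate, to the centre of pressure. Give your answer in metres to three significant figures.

y_p = 0.827 m

γ = ρg = 1000 × 9.81 = 9810 N/m³ = 9.81 kN/m³.
Let θ = 40.7° be the plate's angle to the horizontal; measure y along the incline from where the plane meets the free surface. Vertical depth h = y·sinθ with sinθ = 0.652098.
The centroid lies 0.63/2 = 0.315 m below the top edge, so y_c = 0.47 + 0.315 = 0.785 m and h_c = 0.785 × 0.652098 = 0.511897 m.
A = 1.43 × 0.63 = 0.9009 m².
Resultant F = γ·h_c·A = 9.81 × 0.511897 × 0.9009 = 4.52406 kN.
I_c = b·h³/12 = 1.43 × 0.63³/12 = 0.0297973 m⁴.
Centre of pressure: y_p = y_c + I_c/(y_c·A) = 0.785 + 0.0297973/(0.785 × 0.9009) = 0.785 + 0.0421338 = 0.827134 m along the plane.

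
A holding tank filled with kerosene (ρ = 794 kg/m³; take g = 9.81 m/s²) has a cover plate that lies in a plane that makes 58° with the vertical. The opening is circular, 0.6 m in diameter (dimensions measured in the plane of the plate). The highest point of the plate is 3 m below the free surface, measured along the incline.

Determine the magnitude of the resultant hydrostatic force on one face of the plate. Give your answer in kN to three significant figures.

F ≈ 3.85 kN

γ = ρg = 794 × 9.81 / 1000 = 7.78914 kN/m³.
The plate makes 58° with the vertical, i.e. θ = 90° − 58° = 32° to the horizontal. Measuring y along the incline from the free-surface line, vertical depth h = y·sinθ with sinθ = 0.529919.
The centroid is at the centre, 0.3 m below the top of the plate, so y_c = 3 + 0.3 = 3.3 m and h_c = 3.3 × 0.529919 = 1.74873 m.
A = π(0.3)² = 0.282743 m².
Resultant F = γ·h_c·A = 7.78914 × 1.74873 × 0.282743 = 3.85127 kN.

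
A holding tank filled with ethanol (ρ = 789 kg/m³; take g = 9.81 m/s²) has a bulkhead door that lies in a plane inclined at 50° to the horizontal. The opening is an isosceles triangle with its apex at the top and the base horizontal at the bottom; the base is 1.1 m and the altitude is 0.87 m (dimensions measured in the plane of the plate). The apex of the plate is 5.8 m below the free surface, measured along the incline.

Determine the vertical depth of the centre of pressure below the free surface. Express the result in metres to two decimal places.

γ = ρg = 789 × 9.81 / 1000 = 7.74009 kN/m³.
Let θ = 50° be the plate's angle to the horizontal; measure y along the incline from where the plane meets the free surface. Vertical depth h = y·sinθ with sinθ = 0.766044.
With the apex up, the centroid sits 2h/3 = 2 × 0.87/3 = 0.58 m below the apex, so y_c = 5.8 + 0.58 = 6.38 m and h_c = 6.38 × 0.766044 = 4.88736 m.
A = ½ × 1.1 × 0.87 = 0.4785 m².
Resultant F = γ·h_c·A = 7.74009 × 4.88736 × 0.4785 = 18.101 kN.
I_c = b·h³/36 = 1.1 × 0.87³/36 = 0.0201209 m⁴.
Centre of pressure: y_p = y_c + I_c/(y_c·A) = 6.38 + 0.0201209/(6.38 × 0.4785) = 6.38 + 0.0065909 = 6.38659 m along the plane.
Vertically, h_p = y_p·sinθ = 6.38659 × 0.766044 = 4.89241 m.

h_p = 4.89 m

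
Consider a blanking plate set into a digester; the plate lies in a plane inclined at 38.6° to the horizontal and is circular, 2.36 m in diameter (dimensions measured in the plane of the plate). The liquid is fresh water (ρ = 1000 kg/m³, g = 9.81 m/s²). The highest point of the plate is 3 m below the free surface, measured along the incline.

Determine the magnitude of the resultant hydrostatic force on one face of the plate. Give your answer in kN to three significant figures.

γ = ρg = 1000 × 9.81 = 9810 N/m³ = 9.81 kN/m³.
Let θ = 38.6° be the plate's angle to the horizontal; measure y along the incline from where the plane meets the free surface. Vertical depth h = y·sinθ with sinθ = 0.623880.
The centroid is at the centre, 1.18 m below the top of the plate, so y_c = 3 + 1.18 = 4.18 m and h_c = 4.18 × 0.623880 = 2.60782 m.
A = π(1.18)² = 4.37435 m².
Resultant F = γ·h_c·A = 9.81 × 2.60782 × 4.37435 = 111.908 kN.

F ≈ 112 kN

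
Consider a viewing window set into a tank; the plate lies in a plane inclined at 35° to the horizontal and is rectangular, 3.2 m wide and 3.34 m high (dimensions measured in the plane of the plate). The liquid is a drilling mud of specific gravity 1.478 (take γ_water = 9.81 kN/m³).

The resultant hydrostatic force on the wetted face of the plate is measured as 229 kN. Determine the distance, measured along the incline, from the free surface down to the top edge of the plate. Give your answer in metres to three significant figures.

y_top ≈ 0.906 m

γ = 1.478 × 9.81 = 14.49918 kN/m³.
A = 3.2 × 3.34 = 10.688 m².
From F = γ·h_c·A, the centroid depth is h_c = 229/(14.49918 × 10.688) = 1.47773 m.
Let θ = 35° be the plate's angle to the horizontal; measure y along the incline from where the plane meets the free surface. Vertical depth h = y·sinθ with sinθ = 0.573576.
Along the incline, y_c = h_c/sinθ = 1.47773/0.573576 = 2.57635 m.
The centroid lies 3.34/2 = 1.67 m below the top edge, so the top edge sits at y_top = 2.57635 − 1.67 = 0.90635 m along the incline.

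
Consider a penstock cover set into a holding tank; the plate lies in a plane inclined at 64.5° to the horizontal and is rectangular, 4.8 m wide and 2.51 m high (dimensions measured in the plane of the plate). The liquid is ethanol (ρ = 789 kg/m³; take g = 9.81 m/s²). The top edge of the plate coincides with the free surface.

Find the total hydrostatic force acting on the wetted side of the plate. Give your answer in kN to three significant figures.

γ = ρg = 789 × 9.81 / 1000 = 7.74009 kN/m³.
Let θ = 64.5° be the plate's angle to the horizontal; measure y along the incline from where the plane meets the free surface. Vertical depth h = y·sinθ with sinθ = 0.902585.
The centroid lies 2.51/2 = 1.255 m below the top edge, so y_c = 1.255 m and h_c = 1.255 × 0.902585 = 1.13274 m.
A = 4.8 × 2.51 = 12.048 m².
Resultant F = γ·h_c·A = 7.74009 × 1.13274 × 12.048 = 105.631 kN.

F ≈ 106 kN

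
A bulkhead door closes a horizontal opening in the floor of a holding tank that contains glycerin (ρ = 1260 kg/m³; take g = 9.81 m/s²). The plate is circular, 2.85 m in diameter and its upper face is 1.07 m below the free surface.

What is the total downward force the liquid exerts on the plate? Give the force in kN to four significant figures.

γ = ρg = 1260 × 9.81 / 1000 = 12.3606 kN/m³.
The plate is horizontal, so pressure is uniform at p = γ·h = 12.3606 × 1.07 = 13.2258 kN/m².
A = π(1.425)² = 6.3794 m².
F = p·A = 13.2258 × 6.3794 = 84.3727 kN.

F ≈ 84.37 kN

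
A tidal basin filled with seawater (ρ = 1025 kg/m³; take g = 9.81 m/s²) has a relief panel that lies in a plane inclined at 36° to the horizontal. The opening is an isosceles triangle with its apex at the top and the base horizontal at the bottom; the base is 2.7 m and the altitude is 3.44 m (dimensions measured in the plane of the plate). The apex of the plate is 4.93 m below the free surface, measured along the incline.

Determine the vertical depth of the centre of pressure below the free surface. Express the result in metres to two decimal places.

h_p = 4.30 m

γ = ρg = 1025 × 9.81 / 1000 = 10.05525 kN/m³.
Let θ = 36° be the plate's angle to the horizontal; measure y along the incline from where the plane meets the free surface. Vertical depth h = y·sinθ with sinθ = 0.587785.
With the apex up, the centroid sits 2h/3 = 2 × 3.44/3 = 2.29333 m below the apex, so y_c = 4.93 + 2.29333 = 7.22333 m and h_c = 7.22333 × 0.587785 = 4.24577 m.
A = ½ × 2.7 × 3.44 = 4.644 m².
Resultant F = γ·h_c·A = 10.05525 × 4.24577 × 4.644 = 198.263 kN.
I_c = b·h³/36 = 2.7 × 3.44³/36 = 3.05307 m⁴.
Centre of pressure: y_p = y_c + I_c/(y_c·A) = 7.22333 + 3.05307/(7.22333 × 4.644) = 7.22333 + 0.0910138 = 7.31434 m along the plane.
Vertically, h_p = y_p·sinθ = 7.31434 × 0.587785 = 4.29926 m.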